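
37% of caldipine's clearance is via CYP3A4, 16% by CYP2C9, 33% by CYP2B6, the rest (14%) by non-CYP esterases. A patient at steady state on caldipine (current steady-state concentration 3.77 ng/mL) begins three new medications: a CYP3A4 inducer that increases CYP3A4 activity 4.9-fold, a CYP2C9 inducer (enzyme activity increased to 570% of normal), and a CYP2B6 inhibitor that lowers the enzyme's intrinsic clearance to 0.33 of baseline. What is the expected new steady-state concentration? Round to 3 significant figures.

The CYP3A4 pathway (37% of clearance) is boosted to 4.9× activity: 0.37 × 4.9 = 1.813.
The CYP2C9 pathway (16% of clearance) rises to 5.7× activity: 0.16 × 5.7 = 0.912.
The CYP2B6 pathway (33% of clearance) drops to 0.33× activity: 0.33 × 0.33 = 0.1089.
Non-CYP routes (14%) are unchanged.
Relative clearance = 1.813 + 0.912 + 0.1089 + 0.14 = 2.9739.
New steady-state concentration = 3.77 / 2.9739 = 1.27 ng/mL (concentration scales inversely with clearance).

1.27 ng/mL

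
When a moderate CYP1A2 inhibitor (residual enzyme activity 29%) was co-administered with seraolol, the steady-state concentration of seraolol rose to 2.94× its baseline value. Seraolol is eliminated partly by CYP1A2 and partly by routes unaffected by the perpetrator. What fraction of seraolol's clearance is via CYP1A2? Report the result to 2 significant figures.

Let x = fm,CYP1A2. Because steady-state concentration ∝ 1/CL, relative clearance fell to 1/2.94 = 0.3401.
Setting x·0.29 + (1 − x) = 0.3401 and solving: x = (0.3401 − 1)/(0.29 − 1) = 0.93.

0.93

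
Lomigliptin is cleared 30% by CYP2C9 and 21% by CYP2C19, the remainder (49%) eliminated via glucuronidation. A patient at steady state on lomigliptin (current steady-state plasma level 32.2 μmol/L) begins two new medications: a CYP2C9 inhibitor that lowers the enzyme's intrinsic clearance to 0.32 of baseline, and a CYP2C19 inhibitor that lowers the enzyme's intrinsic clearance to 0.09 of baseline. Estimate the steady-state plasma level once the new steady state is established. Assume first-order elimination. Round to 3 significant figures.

53.2 μmol/L

The CYP2C9 pathway (30% of clearance) falls to 0.32× activity: 0.3 × 0.32 = 0.096.
The CYP2C19 pathway (21% of clearance) falls to 0.09× activity: 0.21 × 0.09 = 0.0189.
The remaining 49% of clearance is unaffected.
Relative clearance = 0.096 + 0.0189 + 0.49 = 0.6049.
Steady-state plasma level ∝ 1/CL: new value = 32.2 / 0.6049 = 53.2 μmol/L.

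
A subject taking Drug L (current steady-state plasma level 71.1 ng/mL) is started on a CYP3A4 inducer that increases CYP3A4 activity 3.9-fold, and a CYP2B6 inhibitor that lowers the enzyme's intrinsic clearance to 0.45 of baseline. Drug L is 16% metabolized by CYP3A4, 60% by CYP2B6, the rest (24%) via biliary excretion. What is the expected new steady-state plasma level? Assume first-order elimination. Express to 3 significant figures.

62.7 ng/mL

CYP3A4: 0.16 × 3.9 = 0.624
CYP2B6: 0.6 × 0.45 = 0.27
Other: 0.24 (unchanged)
Relative clearance = 0.624 + 0.27 + 0.24 = 1.134.
Dividing the baseline by the relative clearance: 71.1 / 1.134 = 62.7 ng/mL.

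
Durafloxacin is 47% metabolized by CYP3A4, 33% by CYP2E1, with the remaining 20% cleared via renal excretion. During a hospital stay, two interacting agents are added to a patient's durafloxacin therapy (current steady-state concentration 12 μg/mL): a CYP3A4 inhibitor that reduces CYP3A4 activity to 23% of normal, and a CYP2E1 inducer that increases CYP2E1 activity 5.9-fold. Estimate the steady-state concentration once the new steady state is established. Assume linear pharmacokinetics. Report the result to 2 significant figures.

The CYP3A4 pathway (47% of clearance) falls to 0.23× activity: 0.47 × 0.23 = 0.1081.
The CYP2E1 pathway (33% of clearance) is boosted to 5.9× activity: 0.33 × 5.9 = 1.947.
Non-CYP routes (20%) are unchanged.
CL_new/CL_old = 0.1081 + 1.947 + 0.2 = 2.2551.
Steady-state concentration ∝ 1/CL: new value = 12 / 2.2551 = 5.3 μg/mL.

5.3 μg/mL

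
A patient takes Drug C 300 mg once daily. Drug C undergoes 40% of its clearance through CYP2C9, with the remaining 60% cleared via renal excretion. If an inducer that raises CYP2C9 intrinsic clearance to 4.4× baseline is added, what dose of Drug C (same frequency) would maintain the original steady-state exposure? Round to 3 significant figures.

CYP2C9: 0.4 × 4.4 = 1.76
Other: 0.6 (unchanged)
Relative clearance = 1.76 + 0.6 = 2.36.
To maintain the same steady-state level, dose must scale with clearance: new dose = 300 × 2.36 = 708 mg.

708 mg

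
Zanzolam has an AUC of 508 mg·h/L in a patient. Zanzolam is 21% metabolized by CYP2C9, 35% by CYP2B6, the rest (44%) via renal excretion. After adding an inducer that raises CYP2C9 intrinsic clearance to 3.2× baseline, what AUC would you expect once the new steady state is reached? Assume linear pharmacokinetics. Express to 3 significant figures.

347 mg·h/L

CYP2C9: 0.21 × 3.2 = 0.672
CYP2B6: 0.35 (unchanged)
Other: 0.44 (unchanged)
Relative clearance = 0.672 + 0.35 + 0.44 = 1.462.
AUC ∝ 1/CL, so new value = 508 / 1.462 = 347 mg·h/L.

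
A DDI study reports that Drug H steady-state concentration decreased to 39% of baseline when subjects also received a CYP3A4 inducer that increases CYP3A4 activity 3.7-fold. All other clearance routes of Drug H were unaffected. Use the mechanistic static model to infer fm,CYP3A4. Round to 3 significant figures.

CL'/CL = 1 / 0.390 = 2.564
3.7·fm + (1 − fm) = 2.564
fm = (2.564 − 1) / (3.7 − 1) = 0.579

0.579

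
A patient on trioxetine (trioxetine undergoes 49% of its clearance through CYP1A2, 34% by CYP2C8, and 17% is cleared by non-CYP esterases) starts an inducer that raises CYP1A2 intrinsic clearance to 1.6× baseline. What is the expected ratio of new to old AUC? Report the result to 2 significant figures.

0.77

The CYP1A2 pathway (49% of clearance) rises to 1.6× activity: 0.49 × 1.6 = 0.784.
CYP2C8 (34%) and the residual 17% are unaffected.
New clearance relative to baseline: 0.784 + 0.34 + 0.17 = 1.294.
Since AUC ∝ 1/CL, the ratio is 1 / 1.294 = 0.77.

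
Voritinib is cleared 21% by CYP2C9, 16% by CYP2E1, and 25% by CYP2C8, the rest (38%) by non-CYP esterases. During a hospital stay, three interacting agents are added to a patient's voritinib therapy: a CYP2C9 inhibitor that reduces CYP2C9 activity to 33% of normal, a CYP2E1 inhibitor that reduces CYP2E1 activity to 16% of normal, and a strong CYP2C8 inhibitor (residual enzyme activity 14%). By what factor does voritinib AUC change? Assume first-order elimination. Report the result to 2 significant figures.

2.0

The CYP2C9 pathway (21% of clearance) drops to 0.33× activity: 0.21 × 0.33 = 0.0693.
The CYP2E1 pathway (16% of clearance) drops to 0.16× activity: 0.16 × 0.16 = 0.0256.
The CYP2C8 pathway (25% of clearance) drops to 0.14× activity: 0.25 × 0.14 = 0.035.
Non-CYP routes (38%) are unchanged.
New clearance relative to baseline: 0.0693 + 0.0256 + 0.035 + 0.38 = 0.5099.
Net AUC ratio = 1 / 0.5099 = 2.0.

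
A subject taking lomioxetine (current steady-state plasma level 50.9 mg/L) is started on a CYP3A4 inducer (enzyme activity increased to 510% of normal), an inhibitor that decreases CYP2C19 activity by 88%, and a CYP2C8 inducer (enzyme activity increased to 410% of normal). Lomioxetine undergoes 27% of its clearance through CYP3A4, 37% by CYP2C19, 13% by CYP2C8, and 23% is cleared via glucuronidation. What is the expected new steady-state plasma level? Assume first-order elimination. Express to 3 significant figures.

The CYP3A4 pathway (27% of clearance) increases to 5.1× activity: 0.27 × 5.1 = 1.377.
The CYP2C19 pathway (37% of clearance) is reduced to 0.12× activity: 0.37 × 0.12 = 0.0444.
The CYP2C8 pathway (13% of clearance) increases to 4.1× activity: 0.13 × 4.1 = 0.533.
Non-CYP routes (23%) are unchanged.
CL_new/CL_old = 1.377 + 0.0444 + 0.533 + 0.23 = 2.1844.
Steady-state plasma level ∝ 1/CL: new value = 50.9 / 2.1844 = 23.3 mg/L.

23.3 mg/L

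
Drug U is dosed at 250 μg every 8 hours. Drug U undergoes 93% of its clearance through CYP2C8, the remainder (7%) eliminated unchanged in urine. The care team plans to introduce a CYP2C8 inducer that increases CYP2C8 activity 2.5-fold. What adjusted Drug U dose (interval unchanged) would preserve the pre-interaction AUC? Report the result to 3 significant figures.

599 μg

The CYP2C8 pathway (93% of clearance) is boosted to 2.5× activity: 0.93 × 2.5 = 2.325.
Non-CYP routes (7%) are unchanged.
Relative clearance = 2.325 + 0.07 = 2.395.
Exposure is unchanged when dose changes in proportion to clearance. New dose = 250 μg × 2.395 = 599 μg.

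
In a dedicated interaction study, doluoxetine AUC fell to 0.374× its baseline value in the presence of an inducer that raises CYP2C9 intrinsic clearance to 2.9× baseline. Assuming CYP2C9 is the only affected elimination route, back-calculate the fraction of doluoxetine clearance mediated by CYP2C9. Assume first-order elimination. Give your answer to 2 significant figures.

0.88

Let fm be the CYP2C9 fraction. New clearance relative to baseline = fm × 2.9 + (1 − fm).
AUC ratio = 1 / (new CL fraction), so new CL fraction = 1 / 0.374 = 2.674.
fm × 2.9 + 1 − fm = 2.674  ⇒  fm × (2.9 − 1) = 1.674  ⇒  fm = 0.88.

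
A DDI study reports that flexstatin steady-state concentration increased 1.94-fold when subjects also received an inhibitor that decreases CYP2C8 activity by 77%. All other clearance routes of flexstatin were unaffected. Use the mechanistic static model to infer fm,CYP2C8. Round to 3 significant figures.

Let x = fm,CYP2C8. Because steady-state concentration ∝ 1/CL, relative clearance fell to 1/1.94 = 0.5155.
Only the CYP2C8 route changed, so 0.5155 = x·0.23 + (1 − x), giving x = 0.629.

0.629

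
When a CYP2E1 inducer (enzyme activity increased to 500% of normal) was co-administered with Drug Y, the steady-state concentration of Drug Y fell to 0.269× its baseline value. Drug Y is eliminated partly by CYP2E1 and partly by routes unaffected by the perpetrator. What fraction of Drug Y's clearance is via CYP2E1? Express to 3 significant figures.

Write x for the fraction cleared via CYP2E1. The observed steady-state concentration change means clearance rose to 1/0.269 = 3.717 of baseline.
Setting x·5 + (1 − x) = 3.717 and solving: x = (3.717 − 1)/(5 − 1) = 0.679.

0.679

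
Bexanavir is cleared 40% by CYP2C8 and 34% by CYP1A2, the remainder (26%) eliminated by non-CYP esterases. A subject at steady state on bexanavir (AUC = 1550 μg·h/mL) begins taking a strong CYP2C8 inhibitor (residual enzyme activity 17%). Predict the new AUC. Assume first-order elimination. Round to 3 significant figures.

2.32 × 10³ μg·h/mL

The CYP2C8 pathway (40% of clearance) is reduced to 0.17× activity: 0.4 × 0.17 = 0.068.
CYP1A2 (34%) and the residual 26% are unaffected.
CL_new/CL_old = 0.068 + 0.34 + 0.26 = 0.668.
AUC ∝ 1/CL, so new value = 1550 / 0.668 = 2.32 × 10³ μg·h/mL.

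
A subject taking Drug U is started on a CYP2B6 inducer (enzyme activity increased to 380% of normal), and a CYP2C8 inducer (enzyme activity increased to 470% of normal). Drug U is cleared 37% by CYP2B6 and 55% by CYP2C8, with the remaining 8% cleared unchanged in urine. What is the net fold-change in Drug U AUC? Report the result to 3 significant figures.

The CYP2B6 pathway (37% of clearance) is boosted to 3.8× activity: 0.37 × 3.8 = 1.406.
The CYP2C8 pathway (55% of clearance) rises to 4.7× activity: 0.55 × 4.7 = 2.585.
The remaining 8% of clearance is unaffected.
Relative clearance = 1.406 + 2.585 + 0.08 = 4.071.
Net AUC ratio = 1 / 4.071 = 0.246.

0.246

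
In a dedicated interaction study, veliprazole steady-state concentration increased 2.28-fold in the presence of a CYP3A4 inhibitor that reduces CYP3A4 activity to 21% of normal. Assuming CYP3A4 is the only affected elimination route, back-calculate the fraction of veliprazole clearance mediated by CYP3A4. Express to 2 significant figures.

CL'/CL = 1 / 2.28 = 0.4386
0.21·fm + (1 − fm) = 0.4386
fm = (0.4386 − 1) / (0.21 − 1) = 0.71

0.71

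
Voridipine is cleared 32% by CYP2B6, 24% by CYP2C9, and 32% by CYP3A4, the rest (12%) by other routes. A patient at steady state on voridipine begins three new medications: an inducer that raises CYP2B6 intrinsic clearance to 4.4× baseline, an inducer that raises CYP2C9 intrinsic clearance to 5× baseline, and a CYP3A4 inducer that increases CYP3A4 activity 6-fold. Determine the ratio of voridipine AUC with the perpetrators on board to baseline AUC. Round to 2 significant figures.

0.22

The CYP2B6 pathway (32% of clearance) is boosted to 4.4× activity: 0.32 × 4.4 = 1.408.
The CYP2C9 pathway (24% of clearance) rises to 5× activity: 0.24 × 5 = 1.2.
The CYP3A4 pathway (32% of clearance) rises to 6× activity: 0.32 × 6 = 1.92.
The remaining 12% of clearance is unaffected.
Relative clearance = 1.408 + 1.2 + 1.92 + 0.12 = 4.648.
Net AUC ratio = 1 / 4.648 = 0.22.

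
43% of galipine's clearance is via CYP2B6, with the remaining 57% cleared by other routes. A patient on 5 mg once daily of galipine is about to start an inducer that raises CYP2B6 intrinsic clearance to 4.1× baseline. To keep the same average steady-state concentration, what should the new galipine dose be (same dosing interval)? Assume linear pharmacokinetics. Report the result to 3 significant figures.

11.7 mg

The CYP2B6 pathway (43% of clearance) rises to 4.1× activity: 0.43 × 4.1 = 1.763.
The remaining 57% of clearance is unaffected.
New clearance relative to baseline: 1.763 + 0.57 = 2.333.
Exposure is unchanged when dose changes in proportion to clearance. New dose = 5 mg × 2.333 = 11.7 mg.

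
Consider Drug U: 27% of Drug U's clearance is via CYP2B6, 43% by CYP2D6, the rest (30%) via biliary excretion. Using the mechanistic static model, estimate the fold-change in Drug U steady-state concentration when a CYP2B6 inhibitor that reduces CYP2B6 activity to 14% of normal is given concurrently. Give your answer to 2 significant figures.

1.3

The CYP2B6 pathway (27% of clearance) drops to 0.14× activity: 0.27 × 0.14 = 0.0378.
CYP2D6 (43%) and the residual 30% are unaffected.
CL_new/CL_old = 0.0378 + 0.43 + 0.3 = 0.7678.
Steady-state concentration ratio = CL_old/CL_new = 1 / 0.7678 = 1.3.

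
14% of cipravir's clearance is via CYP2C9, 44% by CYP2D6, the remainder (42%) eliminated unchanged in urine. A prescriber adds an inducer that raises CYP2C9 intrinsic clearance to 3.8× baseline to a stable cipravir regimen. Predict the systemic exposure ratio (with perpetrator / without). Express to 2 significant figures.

0.72

The CYP2C9 pathway (14% of clearance) increases to 3.8× activity: 0.14 × 3.8 = 0.532.
CYP2D6 (44%) and the residual 42% are unaffected.
Relative clearance = 0.532 + 0.44 + 0.42 = 1.392.
Systemic exposure ratio = CL_old/CL_new = 1 / 1.392 = 0.72.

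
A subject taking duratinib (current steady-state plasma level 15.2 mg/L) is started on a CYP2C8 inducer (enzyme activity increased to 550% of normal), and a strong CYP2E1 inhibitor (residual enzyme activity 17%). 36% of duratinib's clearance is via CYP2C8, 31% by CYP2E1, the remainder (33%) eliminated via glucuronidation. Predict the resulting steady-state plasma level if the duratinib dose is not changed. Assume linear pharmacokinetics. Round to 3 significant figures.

The CYP2C8 pathway (36% of clearance) is boosted to 5.5× activity: 0.36 × 5.5 = 1.98.
The CYP2E1 pathway (31% of clearance) drops to 0.17× activity: 0.31 × 0.17 = 0.0527.
The remaining 33% of clearance is unaffected.
Relative clearance = 1.98 + 0.0527 + 0.33 = 2.3627.
Steady-state plasma level ∝ 1/CL: new value = 15.2 / 2.3627 = 6.43 mg/L.

6.43 mg/L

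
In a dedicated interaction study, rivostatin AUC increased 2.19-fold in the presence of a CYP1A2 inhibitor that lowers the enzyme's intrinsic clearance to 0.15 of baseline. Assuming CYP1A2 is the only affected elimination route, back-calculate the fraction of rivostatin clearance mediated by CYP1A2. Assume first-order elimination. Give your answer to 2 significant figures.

0.64

CL'/CL = 1 / 2.19 = 0.4566
0.15·fm + (1 − fm) = 0.4566
fm = (0.4566 − 1) / (0.15 − 1) = 0.64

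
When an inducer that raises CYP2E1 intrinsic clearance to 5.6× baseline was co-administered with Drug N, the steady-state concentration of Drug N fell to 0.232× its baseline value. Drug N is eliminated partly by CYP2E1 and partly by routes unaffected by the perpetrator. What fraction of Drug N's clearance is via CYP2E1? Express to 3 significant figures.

CL'/CL = 1 / 0.232 = 4.31
5.6·fm + (1 − fm) = 4.31
fm = (4.31 − 1) / (5.6 − 1) = 0.720

0.720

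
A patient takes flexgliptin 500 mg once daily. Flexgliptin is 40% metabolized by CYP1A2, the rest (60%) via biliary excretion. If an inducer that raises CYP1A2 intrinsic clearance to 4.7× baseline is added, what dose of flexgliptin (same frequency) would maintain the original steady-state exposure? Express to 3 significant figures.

1.24 × 10³ mg

The CYP1A2 pathway (40% of clearance) is boosted to 4.7× activity: 0.4 × 4.7 = 1.88.
Non-CYP routes (60%) are unchanged.
New clearance relative to baseline: 1.88 + 0.6 = 2.48.
Css,avg = (dose rate)/CL, so holding Css fixed requires dose ∝ CL: 500 × 2.48 = 1.24 × 10³ mg.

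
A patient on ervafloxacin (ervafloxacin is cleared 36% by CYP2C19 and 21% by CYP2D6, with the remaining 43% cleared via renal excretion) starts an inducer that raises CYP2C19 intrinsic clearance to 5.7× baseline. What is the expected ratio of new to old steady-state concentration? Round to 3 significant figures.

The CYP2C19 pathway (36% of clearance) is boosted to 5.7× activity: 0.36 × 5.7 = 2.052.
CYP2D6 (21%) and the residual 43% are unaffected.
Relative clearance = 2.052 + 0.21 + 0.43 = 2.692.
Since steady-state concentration ∝ 1/CL, the ratio is 1 / 2.692 = 0.371.

0.371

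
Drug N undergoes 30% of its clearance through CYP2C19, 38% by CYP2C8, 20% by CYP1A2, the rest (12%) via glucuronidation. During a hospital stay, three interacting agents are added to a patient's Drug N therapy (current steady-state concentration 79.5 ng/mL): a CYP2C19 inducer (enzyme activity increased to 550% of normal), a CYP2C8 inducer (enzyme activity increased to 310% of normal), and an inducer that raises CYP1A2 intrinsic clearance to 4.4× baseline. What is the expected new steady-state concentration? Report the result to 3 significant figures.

The CYP2C19 pathway (30% of clearance) rises to 5.5× activity: 0.3 × 5.5 = 1.65.
The CYP2C8 pathway (38% of clearance) increases to 3.1× activity: 0.38 × 3.1 = 1.178.
The CYP1A2 pathway (20% of clearance) rises to 4.4× activity: 0.2 × 4.4 = 0.88.
Non-CYP routes (12%) are unchanged.
CL_new/CL_old = 1.65 + 1.178 + 0.88 + 0.12 = 3.828.
New steady-state concentration = 79.5 / 3.828 = 20.8 ng/mL (concentration scales inversely with clearance).

20.8 ng/mL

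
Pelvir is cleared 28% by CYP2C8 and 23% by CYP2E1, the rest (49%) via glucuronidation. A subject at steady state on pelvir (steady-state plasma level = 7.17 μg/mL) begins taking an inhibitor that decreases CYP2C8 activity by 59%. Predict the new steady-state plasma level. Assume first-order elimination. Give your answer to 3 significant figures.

8.59 μg/mL

CYP2C8: 0.28 × 0.41 = 0.1148
CYP2E1: 0.23 (unchanged)
Other: 0.49 (unchanged)
Relative clearance = 0.1148 + 0.23 + 0.49 = 0.8348.
With dosing unchanged, steady-state plasma level scales as 1/CL: 7.17 / 0.8348 = 8.59 μg/mL.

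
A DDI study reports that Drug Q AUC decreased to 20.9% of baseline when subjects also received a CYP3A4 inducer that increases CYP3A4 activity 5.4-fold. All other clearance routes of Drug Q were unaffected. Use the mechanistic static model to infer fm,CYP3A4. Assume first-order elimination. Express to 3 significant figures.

0.860

Let fm be the CYP3A4 fraction. New clearance relative to baseline = fm × 5.4 + (1 − fm).
AUC ratio = 1 / (new CL fraction), so new CL fraction = 1 / 0.209 = 4.785.
fm × 5.4 + 1 − fm = 4.785  ⇒  fm × (5.4 − 1) = 3.785  ⇒  fm = 0.860.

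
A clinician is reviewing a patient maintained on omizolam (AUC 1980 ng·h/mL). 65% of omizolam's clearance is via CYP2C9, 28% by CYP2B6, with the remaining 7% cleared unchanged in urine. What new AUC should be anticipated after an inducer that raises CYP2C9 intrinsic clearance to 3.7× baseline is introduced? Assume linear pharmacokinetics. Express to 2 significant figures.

CYP2C9: 0.65 × 3.7 = 2.405
CYP2B6: 0.28 (unchanged)
Other: 0.07 (unchanged)
New clearance relative to baseline: 2.405 + 0.28 + 0.07 = 2.755.
AUC ∝ 1/CL, so new value = 1980 / 2.755 = 7.2 × 10² ng·h/mL.

7.2 × 10² ng·h/mL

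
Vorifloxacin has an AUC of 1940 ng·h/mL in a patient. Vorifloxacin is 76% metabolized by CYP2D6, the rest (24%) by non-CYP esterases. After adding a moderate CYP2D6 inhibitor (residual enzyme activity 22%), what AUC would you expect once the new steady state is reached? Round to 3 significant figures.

CYP2D6: 0.76 × 0.22 = 0.1672
Other: 0.24 (unchanged)
CL_new/CL_old = 0.1672 + 0.24 = 0.4072.
New AUC = baseline ÷ relative clearance = 1940 / 0.4072 = 4.76 × 10³ ng·h/mL.

4.76 × 10³ ng·h/mL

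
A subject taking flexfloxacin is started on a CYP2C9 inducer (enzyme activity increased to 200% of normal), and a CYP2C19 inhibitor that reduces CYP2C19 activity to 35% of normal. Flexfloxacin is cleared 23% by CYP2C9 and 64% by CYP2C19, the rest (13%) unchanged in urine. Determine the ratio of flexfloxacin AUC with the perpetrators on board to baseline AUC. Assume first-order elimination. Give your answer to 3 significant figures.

1.23

The CYP2C9 pathway (23% of clearance) rises to 2× activity: 0.23 × 2 = 0.46.
The CYP2C19 pathway (64% of clearance) drops to 0.35× activity: 0.64 × 0.35 = 0.224.
The remaining 13% of clearance is unaffected.
CL_new/CL_old = 0.46 + 0.224 + 0.13 = 0.814.
AUC ∝ 1/CL: fold-change = 1 / 0.814 = 1.23.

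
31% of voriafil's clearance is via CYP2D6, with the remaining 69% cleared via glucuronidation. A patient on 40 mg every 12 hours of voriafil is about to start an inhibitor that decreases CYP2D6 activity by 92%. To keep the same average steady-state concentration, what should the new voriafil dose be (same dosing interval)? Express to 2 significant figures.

The CYP2D6 pathway (31% of clearance) drops to 0.08× activity: 0.31 × 0.08 = 0.0248.
Non-CYP routes (69%) are unchanged.
CL_new/CL_old = 0.0248 + 0.69 = 0.7148.
Css,avg = (dose rate)/CL, so holding Css fixed requires dose ∝ CL: 40 × 0.7148 = 29 mg.

29 mg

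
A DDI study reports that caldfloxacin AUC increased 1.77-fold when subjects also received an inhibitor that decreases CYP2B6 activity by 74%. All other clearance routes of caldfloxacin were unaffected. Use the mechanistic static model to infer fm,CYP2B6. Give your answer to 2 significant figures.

0.59

CL'/CL = 1 / 1.77 = 0.565
0.26·fm + (1 − fm) = 0.565
fm = (0.565 − 1) / (0.26 − 1) = 0.59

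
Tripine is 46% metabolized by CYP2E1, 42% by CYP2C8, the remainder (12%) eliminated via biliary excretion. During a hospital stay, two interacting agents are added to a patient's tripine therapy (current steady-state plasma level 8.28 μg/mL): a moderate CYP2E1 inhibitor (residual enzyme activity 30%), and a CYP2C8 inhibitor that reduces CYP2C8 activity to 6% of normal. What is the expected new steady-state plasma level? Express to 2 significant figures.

The CYP2E1 pathway (46% of clearance) is reduced to 0.3× activity: 0.46 × 0.3 = 0.138.
The CYP2C8 pathway (42% of clearance) drops to 0.06× activity: 0.42 × 0.06 = 0.0252.
The remaining 12% of clearance is unaffected.
Relative clearance = 0.138 + 0.0252 + 0.12 = 0.2832.
Dividing the baseline by the relative clearance: 8.28 / 0.2832 = 29 μg/mL.

29 μg/mL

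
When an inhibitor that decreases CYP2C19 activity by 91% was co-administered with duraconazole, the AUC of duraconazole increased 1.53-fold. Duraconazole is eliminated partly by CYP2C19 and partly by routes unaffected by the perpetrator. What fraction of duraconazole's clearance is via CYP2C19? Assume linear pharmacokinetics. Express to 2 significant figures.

Write x for the fraction cleared via CYP2C19. The observed AUC change means clearance fell to 1/1.53 = 0.6536 of baseline.
Only the CYP2C19 route changed, so 0.6536 = x·0.09 + (1 − x), giving x = 0.38.

0.38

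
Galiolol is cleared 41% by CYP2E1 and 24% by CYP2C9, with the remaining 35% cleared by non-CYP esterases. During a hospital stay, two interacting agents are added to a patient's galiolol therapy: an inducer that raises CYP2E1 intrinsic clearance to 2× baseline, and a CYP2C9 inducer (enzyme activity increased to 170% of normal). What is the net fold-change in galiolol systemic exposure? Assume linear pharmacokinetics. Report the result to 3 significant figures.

The CYP2E1 pathway (41% of clearance) increases to 2× activity: 0.41 × 2 = 0.82.
The CYP2C9 pathway (24% of clearance) increases to 1.7× activity: 0.24 × 1.7 = 0.408.
Non-CYP routes (35%) are unchanged.
New clearance relative to baseline: 0.82 + 0.408 + 0.35 = 1.578.
Because systemic exposure varies inversely with clearance, the combined effect is 1 / 1.578 = 0.634.

0.634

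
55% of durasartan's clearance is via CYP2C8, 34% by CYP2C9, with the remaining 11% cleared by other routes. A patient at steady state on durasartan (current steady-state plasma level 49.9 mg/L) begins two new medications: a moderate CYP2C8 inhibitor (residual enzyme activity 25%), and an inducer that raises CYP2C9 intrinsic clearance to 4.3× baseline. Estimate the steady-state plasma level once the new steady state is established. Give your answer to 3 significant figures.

29.2 mg/L

The CYP2C8 pathway (55% of clearance) is reduced to 0.25× activity: 0.55 × 0.25 = 0.1375.
The CYP2C9 pathway (34% of clearance) is boosted to 4.3× activity: 0.34 × 4.3 = 1.462.
Non-CYP routes (11%) are unchanged.
Relative clearance = 0.1375 + 1.462 + 0.11 = 1.7095.
Dividing the baseline by the relative clearance: 49.9 / 1.7095 = 29.2 mg/L.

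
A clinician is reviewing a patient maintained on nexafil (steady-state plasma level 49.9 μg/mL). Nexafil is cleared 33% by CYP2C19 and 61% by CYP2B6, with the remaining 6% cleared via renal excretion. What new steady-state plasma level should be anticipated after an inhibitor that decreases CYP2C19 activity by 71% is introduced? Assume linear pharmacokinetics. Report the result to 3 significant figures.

The CYP2C19 pathway (33% of clearance) drops to 0.29× activity: 0.33 × 0.29 = 0.0957.
CYP2B6 (61%) and the residual 6% are unaffected.
Relative clearance = 0.0957 + 0.61 + 0.06 = 0.7657.
With dosing unchanged, steady-state plasma level scales as 1/CL: 49.9 / 0.7657 = 65.2 μg/mL.

65.2 μg/mL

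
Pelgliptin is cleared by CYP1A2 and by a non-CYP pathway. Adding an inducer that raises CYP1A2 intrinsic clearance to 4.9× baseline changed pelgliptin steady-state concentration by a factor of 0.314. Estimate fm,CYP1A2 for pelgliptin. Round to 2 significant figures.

0.56

CL'/CL = 1 / 0.314 = 3.185
4.9·fm + (1 − fm) = 3.185
fm = (3.185 − 1) / (4.9 − 1) = 0.56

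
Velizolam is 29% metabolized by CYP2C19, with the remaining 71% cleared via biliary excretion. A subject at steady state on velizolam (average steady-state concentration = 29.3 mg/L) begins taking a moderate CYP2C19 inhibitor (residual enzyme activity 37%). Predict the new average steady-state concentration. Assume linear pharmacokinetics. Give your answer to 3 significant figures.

35.8 mg/L

The CYP2C19 pathway (29% of clearance) drops to 0.37× activity: 0.29 × 0.37 = 0.1073.
Non-CYP routes (71%) are unchanged.
New clearance relative to baseline: 0.1073 + 0.71 = 0.8173.
Average steady-state concentration ∝ 1/CL, so new value = 29.3 / 0.8173 = 35.8 mg/L.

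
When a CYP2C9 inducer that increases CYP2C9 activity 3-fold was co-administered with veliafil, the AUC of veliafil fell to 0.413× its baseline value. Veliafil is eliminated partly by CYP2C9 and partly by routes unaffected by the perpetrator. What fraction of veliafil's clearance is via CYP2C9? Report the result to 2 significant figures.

Write x for the fraction cleared via CYP2C9. The observed AUC change means clearance rose to 1/0.413 = 2.421 of baseline.
Setting x·3 + (1 − x) = 2.421 and solving: x = (2.421 − 1)/(3 − 1) = 0.71.

0.71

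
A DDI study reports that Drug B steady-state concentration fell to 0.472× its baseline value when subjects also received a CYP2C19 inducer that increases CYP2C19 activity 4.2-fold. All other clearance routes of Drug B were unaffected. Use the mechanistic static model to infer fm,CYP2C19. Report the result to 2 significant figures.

CL'/CL = 1 / 0.472 = 2.119
4.2·fm + (1 − fm) = 2.119
fm = (2.119 − 1) / (4.2 − 1) = 0.35

0.35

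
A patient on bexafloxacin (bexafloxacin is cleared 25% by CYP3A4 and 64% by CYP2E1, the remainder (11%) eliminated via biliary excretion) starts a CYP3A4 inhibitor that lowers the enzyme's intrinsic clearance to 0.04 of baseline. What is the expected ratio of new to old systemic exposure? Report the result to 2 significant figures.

1.3

The CYP3A4 pathway (25% of clearance) falls to 0.04× activity: 0.25 × 0.04 = 0.01.
CYP2E1 (64%) and the residual 11% are unaffected.
CL_new/CL_old = 0.01 + 0.64 + 0.11 = 0.76.
Systemic exposure ratio = CL_old/CL_new = 1 / 0.76 = 1.3.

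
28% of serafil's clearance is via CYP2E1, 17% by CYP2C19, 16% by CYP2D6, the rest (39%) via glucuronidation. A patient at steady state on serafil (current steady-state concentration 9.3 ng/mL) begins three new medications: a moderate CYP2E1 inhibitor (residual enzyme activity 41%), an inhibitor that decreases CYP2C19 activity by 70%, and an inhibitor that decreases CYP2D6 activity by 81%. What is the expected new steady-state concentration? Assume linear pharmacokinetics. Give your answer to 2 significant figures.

16 ng/mL

CYP2E1: 0.28 × 0.41 = 0.1148
CYP2C19: 0.17 × 0.3 = 0.051
CYP2D6: 0.16 × 0.19 = 0.0304
Other: 0.39 (unchanged)
New clearance relative to baseline: 0.1148 + 0.051 + 0.0304 + 0.39 = 0.5862.
New steady-state concentration = 9.3 / 0.5862 = 16 ng/mL (concentration scales inversely with clearance).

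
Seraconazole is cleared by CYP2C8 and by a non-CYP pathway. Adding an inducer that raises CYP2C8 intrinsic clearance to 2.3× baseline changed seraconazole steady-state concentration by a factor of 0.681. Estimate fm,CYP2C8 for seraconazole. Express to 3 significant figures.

Let fm be the CYP2C8 fraction. New clearance relative to baseline = fm × 2.3 + (1 − fm).
Steady-state concentration ratio = 1 / (new CL fraction), so new CL fraction = 1 / 0.681 = 1.468.
fm × 2.3 + 1 − fm = 1.468  ⇒  fm × (2.3 − 1) = 0.4684  ⇒  fm = 0.360.

0.360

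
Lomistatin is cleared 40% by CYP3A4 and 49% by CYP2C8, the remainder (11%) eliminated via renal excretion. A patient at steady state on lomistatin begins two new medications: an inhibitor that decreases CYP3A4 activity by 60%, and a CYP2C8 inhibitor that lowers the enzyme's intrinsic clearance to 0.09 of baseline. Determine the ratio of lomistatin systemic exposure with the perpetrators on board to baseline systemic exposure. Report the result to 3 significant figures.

3.18

CYP3A4: 0.4 × 0.4 = 0.16
CYP2C8: 0.49 × 0.09 = 0.0441
Other: 0.11 (unchanged)
New clearance relative to baseline: 0.16 + 0.0441 + 0.11 = 0.3141.
Systemic exposure ∝ 1/CL: fold-change = 1 / 0.3141 = 3.18.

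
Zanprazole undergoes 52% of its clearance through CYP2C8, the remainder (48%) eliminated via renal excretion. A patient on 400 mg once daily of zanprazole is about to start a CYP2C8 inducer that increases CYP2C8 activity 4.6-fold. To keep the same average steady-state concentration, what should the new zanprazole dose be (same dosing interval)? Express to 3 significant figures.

1.15 × 10³ mg

The CYP2C8 pathway (52% of clearance) increases to 4.6× activity: 0.52 × 4.6 = 2.392.
Non-CYP routes (48%) are unchanged.
CL_new/CL_old = 2.392 + 0.48 = 2.872.
To maintain the same steady-state level, dose must scale with clearance: new dose = 400 × 2.872 = 1.15 × 10³ mg.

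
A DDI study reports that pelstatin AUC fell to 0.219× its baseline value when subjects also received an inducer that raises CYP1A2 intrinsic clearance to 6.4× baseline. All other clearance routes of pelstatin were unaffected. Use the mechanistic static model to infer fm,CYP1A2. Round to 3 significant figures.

0.660

Let x = fm,CYP1A2. Because AUC ∝ 1/CL, relative clearance rose to 1/0.219 = 4.566.
Only the CYP1A2 route changed, so 4.566 = x·6.4 + (1 − x), giving x = 0.660.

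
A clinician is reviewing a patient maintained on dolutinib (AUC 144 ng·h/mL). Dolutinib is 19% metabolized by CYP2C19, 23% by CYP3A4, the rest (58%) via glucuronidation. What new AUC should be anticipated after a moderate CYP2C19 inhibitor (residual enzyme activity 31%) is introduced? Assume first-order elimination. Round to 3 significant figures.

CYP2C19: 0.19 × 0.31 = 0.0589
CYP3A4: 0.23 (unchanged)
Other: 0.58 (unchanged)
New clearance relative to baseline: 0.0589 + 0.23 + 0.58 = 0.8689.
With dosing unchanged, AUC scales as 1/CL: 144 / 0.8689 = 166 ng·h/mL.

166 ng·h/mL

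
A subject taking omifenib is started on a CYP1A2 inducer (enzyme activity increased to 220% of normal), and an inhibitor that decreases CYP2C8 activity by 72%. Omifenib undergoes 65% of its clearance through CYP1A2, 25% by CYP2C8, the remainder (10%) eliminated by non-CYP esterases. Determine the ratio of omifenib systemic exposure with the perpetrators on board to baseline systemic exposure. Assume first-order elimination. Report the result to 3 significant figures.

0.625

The CYP1A2 pathway (65% of clearance) increases to 2.2× activity: 0.65 × 2.2 = 1.43.
The CYP2C8 pathway (25% of clearance) is reduced to 0.28× activity: 0.25 × 0.28 = 0.07.
The remaining 10% of clearance is unaffected.
Relative clearance = 1.43 + 0.07 + 0.1 = 1.6.
Systemic exposure ∝ 1/CL: fold-change = 1 / 1.6 = 0.625.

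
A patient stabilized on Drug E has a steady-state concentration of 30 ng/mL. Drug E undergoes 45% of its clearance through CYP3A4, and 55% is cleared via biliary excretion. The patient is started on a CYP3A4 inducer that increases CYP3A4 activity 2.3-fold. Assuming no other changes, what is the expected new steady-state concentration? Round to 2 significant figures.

The CYP3A4 pathway (45% of clearance) increases to 2.3× activity: 0.45 × 2.3 = 1.035.
The remaining 55% of clearance is unaffected.
CL_new/CL_old = 1.035 + 0.55 = 1.585.
New steady-state concentration = baseline ÷ relative clearance = 30 / 1.585 = 19 ng/mL.

19 ng/mL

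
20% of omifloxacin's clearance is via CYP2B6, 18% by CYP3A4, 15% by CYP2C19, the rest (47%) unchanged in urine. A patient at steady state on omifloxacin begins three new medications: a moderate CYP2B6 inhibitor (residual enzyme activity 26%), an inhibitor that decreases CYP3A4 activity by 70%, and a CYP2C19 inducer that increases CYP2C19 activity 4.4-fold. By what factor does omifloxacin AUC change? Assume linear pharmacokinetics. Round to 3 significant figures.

0.809

The CYP2B6 pathway (20% of clearance) drops to 0.26× activity: 0.2 × 0.26 = 0.052.
The CYP3A4 pathway (18% of clearance) falls to 0.3× activity: 0.18 × 0.3 = 0.054.
The CYP2C19 pathway (15% of clearance) increases to 4.4× activity: 0.15 × 4.4 = 0.66.
Non-CYP routes (47%) are unchanged.
CL_new/CL_old = 0.052 + 0.054 + 0.66 + 0.47 = 1.236.
Net AUC ratio = 1 / 1.236 = 0.809.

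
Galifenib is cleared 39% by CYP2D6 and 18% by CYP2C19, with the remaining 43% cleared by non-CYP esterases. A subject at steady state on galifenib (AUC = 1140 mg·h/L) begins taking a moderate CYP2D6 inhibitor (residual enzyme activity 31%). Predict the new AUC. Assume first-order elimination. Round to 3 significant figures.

The CYP2D6 pathway (39% of clearance) is reduced to 0.31× activity: 0.39 × 0.31 = 0.1209.
CYP2C19 (18%) and the residual 43% are unaffected.
CL_new/CL_old = 0.1209 + 0.18 + 0.43 = 0.7309.
With dosing unchanged, AUC scales as 1/CL: 1140 / 0.7309 = 1.56 × 10³ mg·h/L.

1.56 × 10³ mg·h/L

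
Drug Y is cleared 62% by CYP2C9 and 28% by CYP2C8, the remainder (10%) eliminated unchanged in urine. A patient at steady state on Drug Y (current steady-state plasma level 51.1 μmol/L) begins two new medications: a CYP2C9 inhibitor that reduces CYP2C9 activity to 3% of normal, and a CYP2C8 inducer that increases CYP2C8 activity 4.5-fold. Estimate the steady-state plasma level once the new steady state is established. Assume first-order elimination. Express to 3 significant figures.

The CYP2C9 pathway (62% of clearance) is reduced to 0.03× activity: 0.62 × 0.03 = 0.0186.
The CYP2C8 pathway (28% of clearance) increases to 4.5× activity: 0.28 × 4.5 = 1.26.
The remaining 10% of clearance is unaffected.
New clearance relative to baseline: 0.0186 + 1.26 + 0.1 = 1.3786.
Steady-state plasma level ∝ 1/CL: new value = 51.1 / 1.3786 = 37.1 μmol/L.

37.1 μmol/L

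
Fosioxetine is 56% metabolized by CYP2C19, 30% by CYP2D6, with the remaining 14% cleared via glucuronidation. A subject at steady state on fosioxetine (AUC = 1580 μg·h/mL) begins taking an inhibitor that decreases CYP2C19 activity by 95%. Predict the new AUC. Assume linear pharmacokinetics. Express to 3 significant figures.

CYP2C19: 0.56 × 0.05 = 0.028
CYP2D6: 0.3 (unchanged)
Other: 0.14 (unchanged)
CL_new/CL_old = 0.028 + 0.3 + 0.14 = 0.468.
With dosing unchanged, AUC scales as 1/CL: 1580 / 0.468 = 3.38 × 10³ μg·h/mL.

3.38 × 10³ μg·h/mL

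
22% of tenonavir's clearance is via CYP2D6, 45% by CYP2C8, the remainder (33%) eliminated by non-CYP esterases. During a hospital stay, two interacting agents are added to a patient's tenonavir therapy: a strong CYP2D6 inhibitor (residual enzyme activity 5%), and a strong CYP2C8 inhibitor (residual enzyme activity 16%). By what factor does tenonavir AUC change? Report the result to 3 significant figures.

2.42

The CYP2D6 pathway (22% of clearance) falls to 0.05× activity: 0.22 × 0.05 = 0.011.
The CYP2C8 pathway (45% of clearance) drops to 0.16× activity: 0.45 × 0.16 = 0.072.
The remaining 33% of clearance is unaffected.
CL_new/CL_old = 0.011 + 0.072 + 0.33 = 0.413.
Net AUC ratio = 1 / 0.413 = 2.42.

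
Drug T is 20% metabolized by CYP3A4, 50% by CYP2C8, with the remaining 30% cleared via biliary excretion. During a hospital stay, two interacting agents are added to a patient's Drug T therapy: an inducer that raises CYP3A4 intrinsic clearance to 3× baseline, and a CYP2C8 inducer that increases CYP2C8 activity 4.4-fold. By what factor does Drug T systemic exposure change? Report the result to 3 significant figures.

The CYP3A4 pathway (20% of clearance) rises to 3× activity: 0.2 × 3 = 0.6.
The CYP2C8 pathway (50% of clearance) rises to 4.4× activity: 0.5 × 4.4 = 2.2.
Non-CYP routes (30%) are unchanged.
CL_new/CL_old = 0.6 + 2.2 + 0.3 = 3.1.
Net systemic exposure ratio = 1 / 3.1 = 0.323.

0.323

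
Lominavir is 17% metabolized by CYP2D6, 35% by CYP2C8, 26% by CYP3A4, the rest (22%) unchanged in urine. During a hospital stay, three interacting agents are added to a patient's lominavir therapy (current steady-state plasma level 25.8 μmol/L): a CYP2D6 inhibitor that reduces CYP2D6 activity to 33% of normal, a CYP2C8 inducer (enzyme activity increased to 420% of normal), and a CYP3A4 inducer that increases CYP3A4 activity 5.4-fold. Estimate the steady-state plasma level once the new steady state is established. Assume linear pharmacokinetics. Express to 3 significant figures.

8.19 μmol/L

CYP2D6: 0.17 × 0.33 = 0.0561
CYP2C8: 0.35 × 4.2 = 1.47
CYP3A4: 0.26 × 5.4 = 1.404
Other: 0.22 (unchanged)
Relative clearance = 0.0561 + 1.47 + 1.404 + 0.22 = 3.1501.
New steady-state plasma level = 25.8 / 3.1501 = 8.19 μmol/L (concentration scales inversely with clearance).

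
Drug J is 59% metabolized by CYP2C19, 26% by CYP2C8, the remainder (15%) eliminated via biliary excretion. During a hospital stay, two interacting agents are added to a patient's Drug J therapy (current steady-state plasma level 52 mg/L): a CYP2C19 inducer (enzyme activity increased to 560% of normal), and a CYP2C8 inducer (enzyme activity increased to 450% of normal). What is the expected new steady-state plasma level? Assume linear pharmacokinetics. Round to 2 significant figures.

The CYP2C19 pathway (59% of clearance) increases to 5.6× activity: 0.59 × 5.6 = 3.304.
The CYP2C8 pathway (26% of clearance) increases to 4.5× activity: 0.26 × 4.5 = 1.17.
The remaining 15% of clearance is unaffected.
Relative clearance = 3.304 + 1.17 + 0.15 = 4.624.
Steady-state plasma level ∝ 1/CL: new value = 52 / 4.624 = 11 mg/L.

11 mg/L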